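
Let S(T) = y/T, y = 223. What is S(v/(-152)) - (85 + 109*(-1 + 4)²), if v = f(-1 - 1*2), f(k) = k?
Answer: 30698/3 ≈ 10233.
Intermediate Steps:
v = -3 (v = -1 - 1*2 = -1 - 2 = -3)
S(T) = 223/T
S(v/(-152)) - (85 + 109*(-1 + 4)²) = 223/((-3/(-152))) - (85 + 109*(-1 + 4)²) = 223/((-3*(-1/152))) - (85 + 109*3²) = 223/(3/152) - (85 + 109*9) = 223*(152/3) - (85 + 981) = 33896/3 - 1*1066 = 33896/3 - 1066 = 30698/3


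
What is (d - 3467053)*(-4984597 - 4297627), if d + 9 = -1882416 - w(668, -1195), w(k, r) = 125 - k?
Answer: 49650012831440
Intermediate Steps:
d = -1881882 (d = -9 + (-1882416 - (125 - 1*668)) = -9 + (-1882416 - (125 - 668)) = -9 + (-1882416 - 1*(-543)) = -9 + (-1882416 + 543) = -9 - 1881873 = -1881882)
(d - 3467053)*(-4984597 - 4297627) = (-1881882 - 3467053)*(-4984597 - 4297627) = -5348935*(-9282224) = 49650012831440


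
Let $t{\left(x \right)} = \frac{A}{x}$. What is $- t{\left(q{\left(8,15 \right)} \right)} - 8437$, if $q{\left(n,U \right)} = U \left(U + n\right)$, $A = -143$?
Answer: $- \frac{2910622}{345} \approx -8436.6$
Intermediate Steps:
$t{\left(x \right)} = - \frac{143}{x}$
$- t{\left(q{\left(8,15 \right)} \right)} - 8437 = - \frac{-143}{15 \left(15 + 8\right)} - 8437 = - \frac{-143}{15 \cdot 23} - 8437 = - \frac{-143}{345} - 8437 = \left(-1\right) \left(- \frac{143}{345}\right) - 8437 = \frac{143}{345} - 8437 = - \frac{2910622}{345}$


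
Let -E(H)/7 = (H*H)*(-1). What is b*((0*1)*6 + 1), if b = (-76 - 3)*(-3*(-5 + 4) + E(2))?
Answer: -2449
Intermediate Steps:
E(H) = 7*H**2 (E(H) = -7*H*H*(-1) = -7*H**2*(-1) = -(-7)*H**2 = 7*H**2)
b = -2449 (b = (-76 - 3)*(-3*(-5 + 4) + 7*2**2) = -79*(-3*(-1) + 7*4) = -79*(3 + 28) = -79*31 = -2449)
b*((0*1)*6 + 1) = -2449*((0*1)*6 + 1) = -2449*(0*6 + 1) = -2449*(0 + 1) = -2449*1 = -2449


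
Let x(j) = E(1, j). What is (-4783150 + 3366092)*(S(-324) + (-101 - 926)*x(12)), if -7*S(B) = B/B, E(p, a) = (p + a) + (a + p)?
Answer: 264869396070/7 ≈ 3.7838e+10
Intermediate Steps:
E(p, a) = 2*a + 2*p (E(p, a) = (a + p) + (a + p) = 2*a + 2*p)
x(j) = 2 + 2*j (x(j) = 2*j + 2*1 = 2*j + 2 = 2 + 2*j)
S(B) = -⅐ (S(B) = -B/(7*B) = -⅐*1 = -⅐)
(-4783150 + 3366092)*(S(-324) + (-101 - 926)*x(12)) = (-4783150 + 3366092)*(-⅐ + (-101 - 926)*(2 + 2*12)) = -1417058*(-⅐ - 1027*(2 + 24)) = -1417058*(-⅐ - 1027*26) = -1417058*(-⅐ - 26702) = -1417058*(-186915/7) = 264869396070/7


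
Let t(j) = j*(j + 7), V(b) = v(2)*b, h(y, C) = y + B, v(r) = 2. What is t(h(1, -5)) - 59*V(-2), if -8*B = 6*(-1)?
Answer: 4021/16 ≈ 251.31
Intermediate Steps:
B = ¾ (B = -3*(-1)/4 = -⅛*(-6) = ¾ ≈ 0.75000)
h(y, C) = ¾ + y (h(y, C) = y + ¾ = ¾ + y)
V(b) = 2*b
t(j) = j*(7 + j)
t(h(1, -5)) - 59*V(-2) = (¾ + 1)*(7 + (¾ + 1)) - 118*(-2) = 7*(7 + 7/4)/4 - 59*(-4) = (7/4)*(35/4) + 236 = 245/16 + 236 = 4021/16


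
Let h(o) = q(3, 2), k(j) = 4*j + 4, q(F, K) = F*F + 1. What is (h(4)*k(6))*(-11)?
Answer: -3080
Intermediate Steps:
q(F, K) = 1 + F² (q(F, K) = F² + 1 = 1 + F²)
k(j) = 4 + 4*j
h(o) = 10 (h(o) = 1 + 3² = 1 + 9 = 10)
(h(4)*k(6))*(-11) = (10*(4 + 4*6))*(-11) = (10*(4 + 24))*(-11) = (10*28)*(-11) = 280*(-11) = -3080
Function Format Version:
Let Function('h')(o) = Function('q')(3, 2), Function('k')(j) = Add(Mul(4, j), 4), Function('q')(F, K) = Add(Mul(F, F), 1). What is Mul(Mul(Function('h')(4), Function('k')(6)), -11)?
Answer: -3080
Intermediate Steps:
Function('q')(F, K) = Add(1, Pow(F, 2)) (Function('q')(F, K) = Add(Pow(F, 2), 1) = Add(1, Pow(F, 2)))
Function('k')(j) = Add(4, Mul(4, j))
Function('h')(o) = 10 (Function('h')(o) = Add(1, Pow(3, 2)) = Add(1, 9) = 10)
Mul(Mul(Function('h')(4), Function('k')(6)), -11) = Mul(Mul(10, Add(4, Mul(4, 6))), -11) = Mul(Mul(10, Add(4, 24)), -11) = Mul(Mul(10, 28), -11) = Mul(280, -11) = -3080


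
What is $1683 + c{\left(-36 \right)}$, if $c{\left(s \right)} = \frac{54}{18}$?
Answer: $1686$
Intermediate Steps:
$c{\left(s \right)} = 3$ ($c{\left(s \right)} = 54 \cdot \frac{1}{18} = 3$)
$1683 + c{\left(-36 \right)} = 1683 + 3 = 1686$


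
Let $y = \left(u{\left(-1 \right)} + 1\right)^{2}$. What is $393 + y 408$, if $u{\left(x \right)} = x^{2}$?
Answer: $2025$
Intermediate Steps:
$y = 4$ ($y = \left(\left(-1\right)^{2} + 1\right)^{2} = \left(1 + 1\right)^{2} = 2^{2} = 4$)
$393 + y 408 = 393 + 4 \cdot 408 = 393 + 1632 = 2025$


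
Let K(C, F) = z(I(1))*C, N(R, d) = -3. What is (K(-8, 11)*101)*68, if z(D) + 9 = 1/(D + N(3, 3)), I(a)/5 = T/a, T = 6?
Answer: 13296448/27 ≈ 4.9246e+5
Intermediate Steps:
I(a) = 30/a (I(a) = 5*(6/a) = 30/a)
z(D) = -9 + 1/(-3 + D) (z(D) = -9 + 1/(D - 3) = -9 + 1/(-3 + D))
K(C, F) = -242*C/27 (K(C, F) = ((28 - 270/1)/(-3 + 30/1))*C = ((28 - 270)/(-3 + 30*1))*C = ((28 - 9*30)/(-3 + 30))*C = ((28 - 270)/27)*C = ((1/27)*(-242))*C = -242*C/27)
(K(-8, 11)*101)*68 = (-242/27*(-8)*101)*68 = ((1936/27)*101)*68 = (195536/27)*68 = 13296448/27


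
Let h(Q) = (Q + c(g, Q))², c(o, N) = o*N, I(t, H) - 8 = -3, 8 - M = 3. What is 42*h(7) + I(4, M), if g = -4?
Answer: 18527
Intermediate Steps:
M = 5 (M = 8 - 1*3 = 8 - 3 = 5)
I(t, H) = 5 (I(t, H) = 8 - 3 = 5)
c(o, N) = N*o
h(Q) = 9*Q² (h(Q) = (Q + Q*(-4))² = (Q - 4*Q)² = (-3*Q)² = 9*Q²)
42*h(7) + I(4, M) = 42*(9*7²) + 5 = 42*(9*49) + 5 = 42*441 + 5 = 18522 + 5 = 18527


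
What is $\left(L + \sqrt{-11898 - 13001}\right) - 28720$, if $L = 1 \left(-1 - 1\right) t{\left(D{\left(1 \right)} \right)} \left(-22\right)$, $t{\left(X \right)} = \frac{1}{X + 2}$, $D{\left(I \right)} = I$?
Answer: $- \frac{86116}{3} + i \sqrt{24899} \approx -28705.0 + 157.79 i$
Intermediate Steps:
$t{\left(X \right)} = \frac{1}{2 + X}$
$L = \frac{44}{3}$ ($L = \frac{1 \left(-1 - 1\right)}{2 + 1} \left(-22\right) = \frac{1 \left(-2\right)}{3} \left(-22\right) = \left(-2\right) \frac{1}{3} \left(-22\right) = \left(- \frac{2}{3}\right) \left(-22\right) = \frac{44}{3} \approx 14.667$)
$\left(L + \sqrt{-11898 - 13001}\right) - 28720 = \left(\frac{44}{3} + \sqrt{-11898 - 13001}\right) - 28720 = \left(\frac{44}{3} + \sqrt{-24899}\right) - 28720 = \left(\frac{44}{3} + i \sqrt{24899}\right) - 28720 = - \frac{86116}{3} + i \sqrt{24899}$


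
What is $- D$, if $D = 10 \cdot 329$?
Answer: $-3290$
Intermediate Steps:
$D = 3290$
$- D = \left(-1\right) 3290 = -3290$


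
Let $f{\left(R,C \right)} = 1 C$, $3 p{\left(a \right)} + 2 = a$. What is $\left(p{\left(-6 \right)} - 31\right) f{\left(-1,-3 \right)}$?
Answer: $101$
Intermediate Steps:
$p{\left(a \right)} = - \frac{2}{3} + \frac{a}{3}$
$f{\left(R,C \right)} = C$
$\left(p{\left(-6 \right)} - 31\right) f{\left(-1,-3 \right)} = \left(\left(- \frac{2}{3} + \frac{1}{3} \left(-6\right)\right) - 31\right) \left(-3\right) = \left(\left(- \frac{2}{3} - 2\right) - 31\right) \left(-3\right) = \left(- \frac{8}{3} - 31\right) \left(-3\right) = \left(- \frac{101}{3}\right) \left(-3\right) = 101$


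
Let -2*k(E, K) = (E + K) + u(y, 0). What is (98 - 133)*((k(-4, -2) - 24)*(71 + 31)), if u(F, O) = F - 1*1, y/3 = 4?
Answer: 94605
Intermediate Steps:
y = 12 (y = 3*4 = 12)
u(F, O) = -1 + F (u(F, O) = F - 1 = -1 + F)
k(E, K) = -11/2 - E/2 - K/2 (k(E, K) = -((E + K) + (-1 + 12))/2 = -((E + K) + 11)/2 = -(11 + E + K)/2 = -11/2 - E/2 - K/2)
(98 - 133)*((k(-4, -2) - 24)*(71 + 31)) = (98 - 133)*(((-11/2 - 1/2*(-4) - 1/2*(-2)) - 24)*(71 + 31)) = -35*((-11/2 + 2 + 1) - 24)*102 = -35*(-5/2 - 24)*102 = -(-1855)*102/2 = -35*(-2703) = 94605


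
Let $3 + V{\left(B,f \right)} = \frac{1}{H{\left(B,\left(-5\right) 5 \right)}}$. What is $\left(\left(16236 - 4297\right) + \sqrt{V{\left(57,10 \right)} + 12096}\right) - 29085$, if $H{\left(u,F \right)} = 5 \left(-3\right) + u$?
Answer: $-17146 + \frac{\sqrt{21332094}}{42} \approx -17036.0$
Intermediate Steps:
$H{\left(u,F \right)} = -15 + u$
$V{\left(B,f \right)} = -3 + \frac{1}{-15 + B}$
$\left(\left(16236 - 4297\right) + \sqrt{V{\left(57,10 \right)} + 12096}\right) - 29085 = \left(\left(16236 - 4297\right) + \sqrt{\frac{46 - 171}{-15 + 57} + 12096}\right) - 29085 = \left(11939 + \sqrt{\frac{46 - 171}{42} + 12096}\right) - 29085 = \left(11939 + \sqrt{\frac{1}{42} \left(-125\right) + 12096}\right) - 29085 = \left(11939 + \sqrt{- \frac{125}{42} + 12096}\right) - 29085 = \left(11939 + \sqrt{\frac{507907}{42}}\right) - 29085 = \left(11939 + \frac{\sqrt{21332094}}{42}\right) - 29085 = -17146 + \frac{\sqrt{21332094}}{42}$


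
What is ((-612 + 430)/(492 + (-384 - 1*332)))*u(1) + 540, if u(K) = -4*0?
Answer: 540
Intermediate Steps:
u(K) = 0
((-612 + 430)/(492 + (-384 - 1*332)))*u(1) + 540 = ((-612 + 430)/(492 + (-384 - 1*332)))*0 + 540 = -182/(492 + (-384 - 332))*0 + 540 = -182/(492 - 716)*0 + 540 = -182/(-224)*0 + 540 = -182*(-1/224)*0 + 540 = (13/16)*0 + 540 = 0 + 540 = 540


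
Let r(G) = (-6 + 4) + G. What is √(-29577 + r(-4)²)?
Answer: I*√29541 ≈ 171.88*I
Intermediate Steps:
r(G) = -2 + G
√(-29577 + r(-4)²) = √(-29577 + (-2 - 4)²) = √(-29577 + (-6)²) = √(-29577 + 36) = √(-29541) = I*√29541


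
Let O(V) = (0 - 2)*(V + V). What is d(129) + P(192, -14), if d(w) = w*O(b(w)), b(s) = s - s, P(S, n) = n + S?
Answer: 178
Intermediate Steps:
P(S, n) = S + n
b(s) = 0
O(V) = -4*V
d(w) = 0 (d(w) = w*(-4*0) = w*0 = 0)
d(129) + P(192, -14) = 0 + (192 - 14) = 0 + 178 = 178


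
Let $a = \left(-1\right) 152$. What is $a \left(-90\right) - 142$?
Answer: $13538$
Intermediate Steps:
$a = -152$
$a \left(-90\right) - 142 = \left(-152\right) \left(-90\right) - 142 = 13680 - 142 = 13538$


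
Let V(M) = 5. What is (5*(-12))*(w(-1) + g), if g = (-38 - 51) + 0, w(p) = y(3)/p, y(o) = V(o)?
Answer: 5640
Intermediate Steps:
y(o) = 5
w(p) = 5/p
g = -89 (g = -89 + 0 = -89)
(5*(-12))*(w(-1) + g) = (5*(-12))*(5/(-1) - 89) = -60*(5*(-1) - 89) = -60*(-5 - 89) = -60*(-94) = 5640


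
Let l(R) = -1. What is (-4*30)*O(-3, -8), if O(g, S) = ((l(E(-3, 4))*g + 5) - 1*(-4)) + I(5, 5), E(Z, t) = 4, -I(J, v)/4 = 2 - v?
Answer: -2880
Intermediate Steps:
I(J, v) = -8 + 4*v (I(J, v) = -4*(2 - v) = -8 + 4*v)
O(g, S) = 21 - g (O(g, S) = ((-g + 5) - 1*(-4)) + (-8 + 4*5) = ((5 - g) + 4) + (-8 + 20) = (9 - g) + 12 = 21 - g)
(-4*30)*O(-3, -8) = (-4*30)*(21 - 1*(-3)) = -120*(21 + 3) = -120*24 = -2880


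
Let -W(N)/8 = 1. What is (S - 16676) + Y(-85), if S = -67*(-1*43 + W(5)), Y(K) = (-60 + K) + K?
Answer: -13489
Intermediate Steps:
Y(K) = -60 + 2*K
W(N) = -8 (W(N) = -8*1 = -8)
S = 3417 (S = -67*(-1*43 - 8) = -67*(-43 - 8) = -67*(-51) = 3417)
(S - 16676) + Y(-85) = (3417 - 16676) + (-60 + 2*(-85)) = -13259 + (-60 - 170) = -13259 - 230 = -13489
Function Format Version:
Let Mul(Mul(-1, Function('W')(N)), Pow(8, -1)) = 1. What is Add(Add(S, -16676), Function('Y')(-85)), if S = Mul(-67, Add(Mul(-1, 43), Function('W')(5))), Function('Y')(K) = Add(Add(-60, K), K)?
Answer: -13489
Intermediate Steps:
Function('Y')(K) = Add(-60, Mul(2, K))
Function('W')(N) = -8 (Function('W')(N) = Mul(-8, 1) = -8)
S = 3417 (S = Mul(-67, Add(Mul(-1, 43), -8)) = Mul(-67, Add(-43, -8)) = Mul(-67, -51) = 3417)
Add(Add(S, -16676), Function('Y')(-85)) = Add(Add(3417, -16676), Add(-60, Mul(2, -85))) = Add(-13259, Add(-60, -170)) = Add(-13259, -230) = -13489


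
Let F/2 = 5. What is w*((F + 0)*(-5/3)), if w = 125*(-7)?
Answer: 43750/3 ≈ 14583.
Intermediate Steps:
F = 10 (F = 2*5 = 10)
w = -875
w*((F + 0)*(-5/3)) = -875*(10 + 0)*(-5/3) = -8750*(-5*⅓) = -8750*(-5)/3 = -875*(-50/3) = 43750/3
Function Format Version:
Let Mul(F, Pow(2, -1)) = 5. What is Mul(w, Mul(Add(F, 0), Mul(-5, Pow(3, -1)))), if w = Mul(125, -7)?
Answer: Rational(43750, 3) ≈ 14583.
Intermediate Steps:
F = 10 (F = Mul(2, 5) = 10)
w = -875
Mul(w, Mul(Add(F, 0), Mul(-5, Pow(3, -1)))) = Mul(-875, Mul(Add(10, 0), Mul(-5, Pow(3, -1)))) = Mul(-875, Mul(10, Mul(-5, Rational(1, 3)))) = Mul(-875, Mul(10, Rational(-5, 3))) = Mul(-875, Rational(-50, 3)) = Rational(43750, 3)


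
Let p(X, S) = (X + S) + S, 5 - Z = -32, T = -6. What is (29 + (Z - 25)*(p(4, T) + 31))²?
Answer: 93025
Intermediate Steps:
Z = 37 (Z = 5 - 1*(-32) = 5 + 32 = 37)
p(X, S) = X + 2*S (p(X, S) = (S + X) + S = X + 2*S)
(29 + (Z - 25)*(p(4, T) + 31))² = (29 + (37 - 25)*((4 + 2*(-6)) + 31))² = (29 + 12*((4 - 12) + 31))² = (29 + 12*(-8 + 31))² = (29 + 12*23)² = (29 + 276)² = 305² = 93025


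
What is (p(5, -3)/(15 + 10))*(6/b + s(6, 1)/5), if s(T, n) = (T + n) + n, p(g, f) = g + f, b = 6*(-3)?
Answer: 38/375 ≈ 0.10133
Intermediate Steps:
b = -18
p(g, f) = f + g
s(T, n) = T + 2*n
(p(5, -3)/(15 + 10))*(6/b + s(6, 1)/5) = ((-3 + 5)/(15 + 10))*(6/(-18) + (6 + 2*1)/5) = (2/25)*(6*(-1/18) + (6 + 2)*(1/5)) = (2*(1/25))*(-1/3 + 8*(1/5)) = 2*(-1/3 + 8/5)/25 = (2/25)*(19/15) = 38/375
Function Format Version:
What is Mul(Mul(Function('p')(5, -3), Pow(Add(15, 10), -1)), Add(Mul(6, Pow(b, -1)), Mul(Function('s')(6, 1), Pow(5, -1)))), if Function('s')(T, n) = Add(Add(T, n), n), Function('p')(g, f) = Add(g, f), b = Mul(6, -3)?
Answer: Rational(38, 375) ≈ 0.10133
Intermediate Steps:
b = -18
Function('p')(g, f) = Add(f, g)
Function('s')(T, n) = Add(T, Mul(2, n))
Mul(Mul(Function('p')(5, -3), Pow(Add(15, 10), -1)), Add(Mul(6, Pow(b, -1)), Mul(Function('s')(6, 1), Pow(5, -1)))) = Mul(Mul(Add(-3, 5), Pow(Add(15, 10), -1)), Add(Mul(6, Pow(-18, -1)), Mul(Add(6, Mul(2, 1)), Pow(5, -1)))) = Mul(Mul(2, Pow(25, -1)), Add(Mul(6, Rational(-1, 18)), Mul(Add(6, 2), Rational(1, 5)))) = Mul(Mul(2, Rational(1, 25)), Add(Rational(-1, 3), Mul(8, Rational(1, 5)))) = Mul(Rational(2, 25), Add(Rational(-1, 3), Rational(8, 5))) = Mul(Rational(2, 25), Rational(19, 15)) = Rational(38, 375)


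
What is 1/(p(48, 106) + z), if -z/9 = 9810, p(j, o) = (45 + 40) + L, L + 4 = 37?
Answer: -1/88172 ≈ -1.1341e-5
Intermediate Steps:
L = 33 (L = -4 + 37 = 33)
p(j, o) = 118 (p(j, o) = (45 + 40) + 33 = 85 + 33 = 118)
z = -88290 (z = -9*9810 = -88290)
1/(p(48, 106) + z) = 1/(118 - 88290) = 1/(-88172) = -1/88172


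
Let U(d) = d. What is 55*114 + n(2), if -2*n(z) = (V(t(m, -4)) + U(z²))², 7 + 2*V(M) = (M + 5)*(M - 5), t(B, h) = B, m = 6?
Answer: 6252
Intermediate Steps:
V(M) = -7/2 + (-5 + M)*(5 + M)/2 (V(M) = -7/2 + ((M + 5)*(M - 5))/2 = -7/2 + ((5 + M)*(-5 + M))/2 = -7/2 + ((-5 + M)*(5 + M))/2 = -7/2 + (-5 + M)*(5 + M)/2)
n(z) = -(2 + z²)²/2 (n(z) = -((-16 + (½)*6²) + z²)²/2 = -((-16 + (½)*36) + z²)²/2 = -((-16 + 18) + z²)²/2 = -(2 + z²)²/2)
55*114 + n(2) = 55*114 - (2 + 2²)²/2 = 6270 - (2 + 4)²/2 = 6270 - ½*6² = 6270 - ½*36 = 6270 - 18 = 6252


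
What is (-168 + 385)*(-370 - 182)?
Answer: -119784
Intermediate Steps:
(-168 + 385)*(-370 - 182) = 217*(-552) = -119784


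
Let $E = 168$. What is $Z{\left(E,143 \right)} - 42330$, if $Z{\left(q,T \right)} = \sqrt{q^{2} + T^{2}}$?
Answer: $-42330 + \sqrt{48673} \approx -42109.0$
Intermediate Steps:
$Z{\left(q,T \right)} = \sqrt{T^{2} + q^{2}}$
$Z{\left(E,143 \right)} - 42330 = \sqrt{143^{2} + 168^{2}} - 42330 = \sqrt{20449 + 28224} - 42330 = \sqrt{48673} - 42330 = -42330 + \sqrt{48673}$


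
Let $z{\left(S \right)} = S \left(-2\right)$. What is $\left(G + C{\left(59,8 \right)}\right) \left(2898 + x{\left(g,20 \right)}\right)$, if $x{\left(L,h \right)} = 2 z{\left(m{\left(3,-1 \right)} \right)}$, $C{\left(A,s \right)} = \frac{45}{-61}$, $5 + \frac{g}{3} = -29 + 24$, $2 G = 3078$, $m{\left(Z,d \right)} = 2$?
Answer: $\frac{271180260}{61} \approx 4.4456 \cdot 10^{6}$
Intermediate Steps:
$G = 1539$ ($G = \frac{1}{2} \cdot 3078 = 1539$)
$z{\left(S \right)} = - 2 S$
$g = -30$ ($g = -15 + 3 \left(-29 + 24\right) = -15 + 3 \left(-5\right) = -15 - 15 = -30$)
$C{\left(A,s \right)} = - \frac{45}{61}$ ($C{\left(A,s \right)} = 45 \left(- \frac{1}{61}\right) = - \frac{45}{61}$)
$x{\left(L,h \right)} = -8$ ($x{\left(L,h \right)} = 2 \left(\left(-2\right) 2\right) = 2 \left(-4\right) = -8$)
$\left(G + C{\left(59,8 \right)}\right) \left(2898 + x{\left(g,20 \right)}\right) = \left(1539 - \frac{45}{61}\right) \left(2898 - 8\right) = \frac{93834}{61} \cdot 2890 = \frac{271180260}{61}$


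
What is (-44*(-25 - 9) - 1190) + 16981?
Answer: 17287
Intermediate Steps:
(-44*(-25 - 9) - 1190) + 16981 = (-44*(-34) - 1190) + 16981 = (1496 - 1190) + 16981 = 306 + 16981 = 17287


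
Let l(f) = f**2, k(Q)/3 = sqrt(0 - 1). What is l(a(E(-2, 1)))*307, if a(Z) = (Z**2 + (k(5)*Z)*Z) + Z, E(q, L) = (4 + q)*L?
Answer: -33156 + 44208*I ≈ -33156.0 + 44208.0*I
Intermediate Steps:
k(Q) = 3*I (k(Q) = 3*sqrt(0 - 1) = 3*sqrt(-1) = 3*I)
E(q, L) = L*(4 + q)
a(Z) = Z + Z**2 + 3*I*Z**2 (a(Z) = (Z**2 + ((3*I)*Z)*Z) + Z = (Z**2 + (3*I*Z)*Z) + Z = (Z**2 + 3*I*Z**2) + Z = Z + Z**2 + 3*I*Z**2)
l(a(E(-2, 1)))*307 = ((1*(4 - 2))*(1 + 1*(4 - 2) + 3*I*(1*(4 - 2))))**2*307 = ((1*2)*(1 + 1*2 + 3*I*(1*2)))**2*307 = (2*(1 + 2 + 3*I*2))**2*307 = (2*(1 + 2 + 6*I))**2*307 = (2*(3 + 6*I))**2*307 = (6 + 12*I)**2*307 = 307*(6 + 12*I)**2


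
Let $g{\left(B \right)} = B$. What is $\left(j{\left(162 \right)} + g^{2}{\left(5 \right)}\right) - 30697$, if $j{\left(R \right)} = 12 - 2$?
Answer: $-30662$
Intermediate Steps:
$j{\left(R \right)} = 10$ ($j{\left(R \right)} = 12 - 2 = 10$)
$\left(j{\left(162 \right)} + g^{2}{\left(5 \right)}\right) - 30697 = \left(10 + 5^{2}\right) - 30697 = \left(10 + 25\right) - 30697 = 35 - 30697 = -30662$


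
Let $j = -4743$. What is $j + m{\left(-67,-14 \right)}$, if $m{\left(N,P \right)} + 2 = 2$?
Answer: $-4743$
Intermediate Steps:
$m{\left(N,P \right)} = 0$ ($m{\left(N,P \right)} = -2 + 2 = 0$)
$j + m{\left(-67,-14 \right)} = -4743 + 0 = -4743$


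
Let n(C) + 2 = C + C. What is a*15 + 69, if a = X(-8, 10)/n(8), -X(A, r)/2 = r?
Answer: 333/7 ≈ 47.571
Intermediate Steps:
X(A, r) = -2*r
n(C) = -2 + 2*C (n(C) = -2 + (C + C) = -2 + 2*C)
a = -10/7 (a = (-2*10)/(-2 + 2*8) = -20/(-2 + 16) = -20/14 = -20*1/14 = -10/7 ≈ -1.4286)
a*15 + 69 = -10/7*15 + 69 = -150/7 + 69 = 333/7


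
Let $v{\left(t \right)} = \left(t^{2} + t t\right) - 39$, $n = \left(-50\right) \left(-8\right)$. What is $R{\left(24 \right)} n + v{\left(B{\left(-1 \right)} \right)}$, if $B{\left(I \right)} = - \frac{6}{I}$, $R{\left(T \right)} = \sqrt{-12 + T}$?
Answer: $33 + 800 \sqrt{3} \approx 1418.6$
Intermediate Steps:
$n = 400$
$v{\left(t \right)} = -39 + 2 t^{2}$ ($v{\left(t \right)} = \left(t^{2} + t^{2}\right) - 39 = 2 t^{2} - 39 = -39 + 2 t^{2}$)
$R{\left(24 \right)} n + v{\left(B{\left(-1 \right)} \right)} = \sqrt{-12 + 24} \cdot 400 - \left(39 - 2 \left(- \frac{6}{-1}\right)^{2}\right) = \sqrt{12} \cdot 400 - \left(39 - 2 \left(\left(-6\right) \left(-1\right)\right)^{2}\right) = 2 \sqrt{3} \cdot 400 - \left(39 - 2 \cdot 6^{2}\right) = 800 \sqrt{3} + \left(-39 + 2 \cdot 36\right) = 800 \sqrt{3} + \left(-39 + 72\right) = 800 \sqrt{3} + 33 = 33 + 800 \sqrt{3}$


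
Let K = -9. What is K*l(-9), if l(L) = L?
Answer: 81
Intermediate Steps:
K*l(-9) = -9*(-9) = 81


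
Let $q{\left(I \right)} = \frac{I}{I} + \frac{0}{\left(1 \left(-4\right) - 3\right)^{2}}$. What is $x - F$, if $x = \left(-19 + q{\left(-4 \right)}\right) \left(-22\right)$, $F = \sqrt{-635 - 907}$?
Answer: $396 - i \sqrt{1542} \approx 396.0 - 39.268 i$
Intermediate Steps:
$F = i \sqrt{1542}$ ($F = \sqrt{-1542} = i \sqrt{1542} \approx 39.268 i$)
$q{\left(I \right)} = 1$ ($q{\left(I \right)} = 1 + \frac{0}{\left(-4 - 3\right)^{2}} = 1 + \frac{0}{\left(-7\right)^{2}} = 1 + \frac{0}{49} = 1 + 0 \cdot \frac{1}{49} = 1 + 0 = 1$)
$x = 396$ ($x = \left(-19 + 1\right) \left(-22\right) = \left(-18\right) \left(-22\right) = 396$)
$x - F = 396 - i \sqrt{1542}$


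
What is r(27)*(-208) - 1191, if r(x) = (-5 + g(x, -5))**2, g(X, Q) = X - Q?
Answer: -152823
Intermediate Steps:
r(x) = x**2 (r(x) = (-5 + (x - 1*(-5)))**2 = (-5 + (x + 5))**2 = (-5 + (5 + x))**2 = x**2)
r(27)*(-208) - 1191 = 27**2*(-208) - 1191 = 729*(-208) - 1191 = -151632 - 1191 = -152823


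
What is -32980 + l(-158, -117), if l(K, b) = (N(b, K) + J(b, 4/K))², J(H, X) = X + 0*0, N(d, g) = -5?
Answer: -205670571/6241 ≈ -32955.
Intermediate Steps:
J(H, X) = X (J(H, X) = X + 0 = X)
l(K, b) = (-5 + 4/K)²
-32980 + l(-158, -117) = -32980 + (-4 + 5*(-158))²/(-158)² = -32980 + (-4 - 790)²/24964 = -32980 + (1/24964)*(-794)² = -32980 + (1/24964)*630436 = -32980 + 157609/6241 = -205670571/6241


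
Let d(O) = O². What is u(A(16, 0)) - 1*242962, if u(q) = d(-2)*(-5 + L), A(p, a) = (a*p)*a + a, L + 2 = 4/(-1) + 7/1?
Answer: -242978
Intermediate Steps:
L = 1 (L = -2 + (4/(-1) + 7/1) = -2 + (4*(-1) + 7*1) = -2 + (-4 + 7) = -2 + 3 = 1)
A(p, a) = a + p*a² (A(p, a) = p*a² + a = a + p*a²)
u(q) = -16 (u(q) = (-2)²*(-5 + 1) = 4*(-4) = -16)
u(A(16, 0)) - 1*242962 = -16 - 1*242962 = -16 - 242962 = -242978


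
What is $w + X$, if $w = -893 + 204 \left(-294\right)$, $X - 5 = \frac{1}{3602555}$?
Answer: $- \frac{219265907519}{3602555} \approx -60864.0$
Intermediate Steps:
$X = \frac{18012776}{3602555}$ ($X = 5 + \frac{1}{3602555} = \frac{18012776}{3602555} \approx 5.0$)
$w = -60869$ ($w = -893 - 59976 = -60869$)
$w + X = -60869 + \frac{18012776}{3602555} = - \frac{219265907519}{3602555}$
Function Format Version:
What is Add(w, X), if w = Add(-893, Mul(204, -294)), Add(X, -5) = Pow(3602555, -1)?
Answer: Rational(-219265907519, 3602555) ≈ -60864.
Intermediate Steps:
X = Rational(18012776, 3602555) (X = Add(5, Pow(3602555, -1)) = Add(5, Rational(1, 3602555)) = Rational(18012776, 3602555) ≈ 5.0000)
w = -60869 (w = Add(-893, -59976) = -60869)
Add(w, X) = Add(-60869, Rational(18012776, 3602555)) = Rational(-219265907519, 3602555)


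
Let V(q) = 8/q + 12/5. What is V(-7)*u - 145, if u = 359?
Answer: 10721/35 ≈ 306.31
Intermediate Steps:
V(q) = 12/5 + 8/q (V(q) = 8/q + 12*(⅕) = 8/q + 12/5 = 12/5 + 8/q)
V(-7)*u - 145 = (12/5 + 8/(-7))*359 - 145 = (12/5 + 8*(-⅐))*359 - 145 = (12/5 - 8/7)*359 - 145 = (44/35)*359 - 145 = 15796/35 - 145 = 10721/35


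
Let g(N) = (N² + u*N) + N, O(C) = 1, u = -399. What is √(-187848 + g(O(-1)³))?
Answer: I*√188245 ≈ 433.87*I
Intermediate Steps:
g(N) = N² - 398*N (g(N) = (N² - 399*N) + N = N² - 398*N)
√(-187848 + g(O(-1)³)) = √(-187848 + 1³*(-398 + 1³)) = √(-187848 + 1*(-398 + 1)) = √(-187848 + 1*(-397)) = √(-187848 - 397) = √(-188245) = I*√188245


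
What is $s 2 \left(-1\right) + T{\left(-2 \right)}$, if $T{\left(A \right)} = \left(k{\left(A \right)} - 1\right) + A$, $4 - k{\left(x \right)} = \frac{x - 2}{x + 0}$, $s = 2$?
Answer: $-5$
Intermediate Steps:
$k{\left(x \right)} = 4 - \frac{-2 + x}{x}$ ($k{\left(x \right)} = 4 - \frac{x - 2}{x + 0} = 4 - \frac{-2 + x}{x}$)
$T{\left(A \right)} = 2 + A + \frac{2}{A}$ ($T{\left(A \right)} = \left(\left(3 + \frac{2}{A}\right) - 1\right) + A = \left(2 + \frac{2}{A}\right) + A = 2 + A + \frac{2}{A}$)
$s 2 \left(-1\right) + T{\left(-2 \right)} = 2 \cdot 2 \left(-1\right) + \left(2 - 2 + \frac{2}{-2}\right) = 4 \left(-1\right) + \left(2 - 2 + 2 \left(- \frac{1}{2}\right)\right) = -4 - 1 = -5$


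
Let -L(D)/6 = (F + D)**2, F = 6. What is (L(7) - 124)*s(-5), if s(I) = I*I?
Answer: -28450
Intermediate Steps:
s(I) = I**2
L(D) = -6*(6 + D)**2
(L(7) - 124)*s(-5) = (-6*(6 + 7)**2 - 124)*(-5)**2 = (-6*13**2 - 124)*25 = (-6*169 - 124)*25 = (-1014 - 124)*25 = -1138*25 = -28450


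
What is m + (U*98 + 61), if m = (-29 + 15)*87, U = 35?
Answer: 2273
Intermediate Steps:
m = -1218 (m = -14*87 = -1218)
m + (U*98 + 61) = -1218 + (35*98 + 61) = -1218 + (3430 + 61) = -1218 + 3491 = 2273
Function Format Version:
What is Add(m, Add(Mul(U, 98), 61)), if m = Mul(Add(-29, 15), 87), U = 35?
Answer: 2273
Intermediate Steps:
m = -1218 (m = Mul(-14, 87) = -1218)
Add(m, Add(Mul(U, 98), 61)) = Add(-1218, Add(Mul(35, 98), 61)) = Add(-1218, Add(3430, 61)) = Add(-1218, 3491) = 2273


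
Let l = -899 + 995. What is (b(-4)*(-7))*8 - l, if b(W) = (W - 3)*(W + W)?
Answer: -3232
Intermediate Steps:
b(W) = 2*W*(-3 + W) (b(W) = (-3 + W)*(2*W) = 2*W*(-3 + W))
l = 96
(b(-4)*(-7))*8 - l = ((2*(-4)*(-3 - 4))*(-7))*8 - 1*96 = ((2*(-4)*(-7))*(-7))*8 - 96 = (56*(-7))*8 - 96 = -392*8 - 96 = -3136 - 96 = -3232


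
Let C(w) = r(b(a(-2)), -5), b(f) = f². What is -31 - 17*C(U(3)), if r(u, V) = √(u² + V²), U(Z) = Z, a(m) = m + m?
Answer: -31 - 17*√281 ≈ -315.97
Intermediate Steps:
a(m) = 2*m
r(u, V) = √(V² + u²)
C(w) = √281 (C(w) = √((-5)² + ((2*(-2))²)²) = √(25 + ((-4)²)²) = √(25 + 16²) = √(25 + 256) = √281)
-31 - 17*C(U(3)) = -31 - 17*√281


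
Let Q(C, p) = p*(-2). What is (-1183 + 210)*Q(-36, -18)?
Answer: -35028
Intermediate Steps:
Q(C, p) = -2*p
(-1183 + 210)*Q(-36, -18) = (-1183 + 210)*(-2*(-18)) = -973*36 = -35028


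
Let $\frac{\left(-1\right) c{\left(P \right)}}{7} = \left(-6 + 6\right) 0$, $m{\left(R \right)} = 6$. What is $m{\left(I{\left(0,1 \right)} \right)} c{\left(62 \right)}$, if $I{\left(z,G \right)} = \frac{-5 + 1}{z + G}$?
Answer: $0$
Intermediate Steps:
$I{\left(z,G \right)} = - \frac{4}{G + z}$
$c{\left(P \right)} = 0$ ($c{\left(P \right)} = - 7 \left(-6 + 6\right) 0 = - 7 \cdot 0 \cdot 0 = \left(-7\right) 0 = 0$)
$m{\left(I{\left(0,1 \right)} \right)} c{\left(62 \right)} = 6 \cdot 0 = 0$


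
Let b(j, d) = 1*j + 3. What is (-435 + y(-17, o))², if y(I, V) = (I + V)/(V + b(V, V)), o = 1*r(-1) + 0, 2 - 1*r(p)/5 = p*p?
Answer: 32114889/169 ≈ 1.9003e+5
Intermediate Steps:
r(p) = 10 - 5*p² (r(p) = 10 - 5*p*p = 10 - 5*p²)
b(j, d) = 3 + j (b(j, d) = j + 3 = 3 + j)
o = 5 (o = 1*(10 - 5*(-1)²) + 0 = 1*(10 - 5*1) + 0 = 1*(10 - 5) + 0 = 1*5 + 0 = 5 + 0 = 5)
y(I, V) = (I + V)/(3 + 2*V) (y(I, V) = (I + V)/(V + (3 + V)) = (I + V)/(3 + 2*V))
(-435 + y(-17, o))² = (-435 + (-17 + 5)/(3 + 2*5))² = (-435 - 12/(3 + 10))² = (-435 - 12/13)² = (-5667/13)² = 32114889/169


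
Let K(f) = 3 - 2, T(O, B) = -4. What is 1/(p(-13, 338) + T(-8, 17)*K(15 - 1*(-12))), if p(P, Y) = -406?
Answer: -1/410 ≈ -0.0024390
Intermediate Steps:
K(f) = 1
1/(p(-13, 338) + T(-8, 17)*K(15 - 1*(-12))) = 1/(-406 - 4*1) = 1/(-406 - 4) = 1/(-410) = -1/410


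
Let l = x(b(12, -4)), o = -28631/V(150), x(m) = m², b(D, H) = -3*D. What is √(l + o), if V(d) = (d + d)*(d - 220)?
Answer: √5721372510/2100 ≈ 36.019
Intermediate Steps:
V(d) = 2*d*(-220 + d) (V(d) = (2*d)*(-220 + d) = 2*d*(-220 + d))
o = 28631/21000 (o = -28631*1/(300*(-220 + 150)) = -28631/(2*150*(-70)) = -28631/(-21000) = -28631*(-1/21000) = 28631/21000 ≈ 1.3634)
l = 1296 (l = (-3*12)² = (-36)² = 1296)
√(l + o) = √(1296 + 28631/21000) = √(27244631/21000) = √5721372510/2100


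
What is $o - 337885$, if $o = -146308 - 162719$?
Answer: $-646912$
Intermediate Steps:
$o = -309027$ ($o = -146308 - 162719 = -309027$)
$o - 337885 = -309027 - 337885 = -646912$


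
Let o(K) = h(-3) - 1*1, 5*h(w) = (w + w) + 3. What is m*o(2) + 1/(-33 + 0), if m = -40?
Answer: 2111/33 ≈ 63.970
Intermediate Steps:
h(w) = ⅗ + 2*w/5 (h(w) = ((w + w) + 3)/5 = (2*w + 3)/5 = (3 + 2*w)/5 = ⅗ + 2*w/5)
o(K) = -8/5 (o(K) = (⅗ + (⅖)*(-3)) - 1*1 = (⅗ - 6/5) - 1 = -⅗ - 1 = -8/5)
m*o(2) + 1/(-33 + 0) = -40*(-8/5) + 1/(-33 + 0) = 64 + 1/(-33) = 64 - 1/33 = 2111/33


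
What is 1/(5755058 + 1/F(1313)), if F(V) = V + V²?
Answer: 1725282/9929097976357 ≈ 1.7376e-7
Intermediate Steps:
1/(5755058 + 1/F(1313)) = 1/(5755058 + 1/(1313*(1 + 1313))) = 1/(5755058 + 1/(1313*1314)) = 1/(5755058 + 1/1725282) = 1/(9929097976357/1725282) = 1725282/9929097976357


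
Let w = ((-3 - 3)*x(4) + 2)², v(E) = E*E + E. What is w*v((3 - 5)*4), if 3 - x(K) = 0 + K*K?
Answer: 358400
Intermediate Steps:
x(K) = 3 - K² (x(K) = 3 - (0 + K*K) = 3 - (0 + K²) = 3 - K²)
v(E) = E + E² (v(E) = E² + E = E + E²)
w = 6400 (w = ((-3 - 3)*(3 - 1*4²) + 2)² = (-6*(3 - 1*16) + 2)² = (-6*(3 - 16) + 2)² = (-6*(-13) + 2)² = (78 + 2)² = 80² = 6400)
w*v((3 - 5)*4) = 6400*(((3 - 5)*4)*(1 + (3 - 5)*4)) = 6400*((-2*4)*(1 - 2*4)) = 6400*(-8*(1 - 8)) = 6400*(-8*(-7)) = 6400*56 = 358400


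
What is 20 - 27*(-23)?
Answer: 641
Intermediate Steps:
20 - 27*(-23) = 20 + 621 = 641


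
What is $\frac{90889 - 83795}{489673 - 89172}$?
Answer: $\frac{7094}{400501} \approx 0.017713$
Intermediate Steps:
$\frac{90889 - 83795}{489673 - 89172} = \frac{7094}{400501}$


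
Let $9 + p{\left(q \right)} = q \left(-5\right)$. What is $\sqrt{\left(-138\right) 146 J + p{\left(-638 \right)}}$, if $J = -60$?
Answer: $\sqrt{1212061} \approx 1100.9$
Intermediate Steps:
$p{\left(q \right)} = -9 - 5 q$ ($p{\left(q \right)} = -9 + q \left(-5\right) = -9 - 5 q$)
$\sqrt{\left(-138\right) 146 J + p{\left(-638 \right)}} = \sqrt{\left(-138\right) 146 \left(-60\right) - -3181} = \sqrt{\left(-20148\right) \left(-60\right) + \left(-9 + 3190\right)} = \sqrt{1208880 + 3181} = \sqrt{1212061}$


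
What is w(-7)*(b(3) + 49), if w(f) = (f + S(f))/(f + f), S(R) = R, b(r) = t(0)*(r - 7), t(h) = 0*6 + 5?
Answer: 29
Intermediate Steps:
t(h) = 5 (t(h) = 0 + 5 = 5)
b(r) = -35 + 5*r (b(r) = 5*(r - 7) = 5*(-7 + r) = -35 + 5*r)
w(f) = 1 (w(f) = (f + f)/(f + f) = (2*f)/((2*f)) = (2*f)*(1/(2*f)) = 1)
w(-7)*(b(3) + 49) = 1*((-35 + 5*3) + 49) = 1*((-35 + 15) + 49) = 1*(-20 + 49) = 1*29 = 29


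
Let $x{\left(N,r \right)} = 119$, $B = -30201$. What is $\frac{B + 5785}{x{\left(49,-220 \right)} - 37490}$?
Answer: $\frac{24416}{37371} \approx 0.65334$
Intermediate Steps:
$\frac{B + 5785}{x{\left(49,-220 \right)} - 37490} = \frac{-30201 + 5785}{119 - 37490} = - \frac{24416}{-37371} = \left(-24416\right) \left(- \frac{1}{37371}\right) = \frac{24416}{37371}$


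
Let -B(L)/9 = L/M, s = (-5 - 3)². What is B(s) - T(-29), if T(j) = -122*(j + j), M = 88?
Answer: -77908/11 ≈ -7082.5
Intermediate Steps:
T(j) = -244*j
s = 64 (s = (-8)² = 64)
B(L) = -9*L/88
B(s) - T(-29) = -9/88*64 - (-244)*(-29) = -72/11 - 1*7076 = -72/11 - 7076 = -77908/11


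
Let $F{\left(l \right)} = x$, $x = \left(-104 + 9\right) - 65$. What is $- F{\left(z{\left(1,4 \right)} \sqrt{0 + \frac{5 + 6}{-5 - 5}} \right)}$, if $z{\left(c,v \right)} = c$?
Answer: $160$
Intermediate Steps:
$x = -160$ ($x = -95 - 65 = -160$)
$F{\left(l \right)} = -160$
$- F{\left(z{\left(1,4 \right)} \sqrt{0 + \frac{5 + 6}{-5 - 5}} \right)} = \left(-1\right) \left(-160\right) = 160$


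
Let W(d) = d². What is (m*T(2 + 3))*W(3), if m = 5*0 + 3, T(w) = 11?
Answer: 297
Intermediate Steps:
m = 3 (m = 0 + 3 = 3)
(m*T(2 + 3))*W(3) = (3*11)*3² = 33*9 = 297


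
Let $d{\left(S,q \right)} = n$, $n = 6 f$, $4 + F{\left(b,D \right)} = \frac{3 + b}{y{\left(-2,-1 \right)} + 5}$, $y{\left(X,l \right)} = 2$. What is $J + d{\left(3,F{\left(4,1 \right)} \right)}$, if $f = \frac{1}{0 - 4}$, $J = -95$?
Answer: $- \frac{193}{2} \approx -96.5$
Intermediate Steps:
$f = - \frac{1}{4}$ ($f = \frac{1}{-4} = - \frac{1}{4} \approx -0.25$)
$F{\left(b,D \right)} = - \frac{25}{7} + \frac{b}{7}$ ($F{\left(b,D \right)} = -4 + \frac{3 + b}{2 + 5} = -4 + \frac{3 + b}{7} = -4 + \left(3 + b\right) \frac{1}{7} = -4 + \left(\frac{3}{7} + \frac{b}{7}\right) = - \frac{25}{7} + \frac{b}{7}$)
$n = - \frac{3}{2}$ ($n = 6 \left(- \frac{1}{4}\right) = - \frac{3}{2} \approx -1.5$)
$d{\left(S,q \right)} = - \frac{3}{2}$
$J + d{\left(3,F{\left(4,1 \right)} \right)} = -95 - \frac{3}{2} = - \frac{193}{2}$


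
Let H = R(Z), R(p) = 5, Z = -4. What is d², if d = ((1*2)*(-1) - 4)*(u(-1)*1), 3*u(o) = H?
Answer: 100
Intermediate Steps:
H = 5
u(o) = 5/3 (u(o) = (⅓)*5 = 5/3)
d = -10 (d = ((1*2)*(-1) - 4)*((5/3)*1) = (2*(-1) - 4)*(5/3) = (-2 - 4)*(5/3) = -6*5/3 = -10)
d² = (-10)² = 100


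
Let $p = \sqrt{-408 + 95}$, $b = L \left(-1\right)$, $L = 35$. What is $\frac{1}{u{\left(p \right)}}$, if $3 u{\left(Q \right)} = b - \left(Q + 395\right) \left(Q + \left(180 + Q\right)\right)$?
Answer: $- \frac{211527}{5266020781} + \frac{2910 i \sqrt{313}}{5266020781} \approx -4.0168 \cdot 10^{-5} + 9.7765 \cdot 10^{-6} i$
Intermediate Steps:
$b = -35$ ($b = 35 \left(-1\right) = -35$)
$p = i \sqrt{313}$ ($p = \sqrt{-313} = i \sqrt{313} \approx 17.692 i$)
$u{\left(Q \right)} = - \frac{35}{3} - \frac{\left(180 + 2 Q\right) \left(395 + Q\right)}{3}$ ($u{\left(Q \right)} = \frac{-35 - \left(Q + 395\right) \left(Q + \left(180 + Q\right)\right)}{3} = \frac{-35 - \left(395 + Q\right) \left(180 + 2 Q\right)}{3} = \frac{-35 - \left(180 + 2 Q\right) \left(395 + Q\right)}{3} = - \frac{35}{3} - \frac{\left(180 + 2 Q\right) \left(395 + Q\right)}{3}$)
$\frac{1}{u{\left(p \right)}} = \frac{1}{- \frac{71135}{3} - \frac{970 i \sqrt{313}}{3} - \frac{2 \left(i \sqrt{313}\right)^{2}}{3}} = \frac{1}{- \frac{71135}{3} - \frac{970 i \sqrt{313}}{3} - - \frac{626}{3}} = \frac{1}{- \frac{71135}{3} - \frac{970 i \sqrt{313}}{3} + \frac{626}{3}} = \frac{1}{-23503 - \frac{970 i \sqrt{313}}{3}}$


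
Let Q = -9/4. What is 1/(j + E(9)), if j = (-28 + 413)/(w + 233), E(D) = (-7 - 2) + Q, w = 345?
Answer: -1156/12235 ≈ -0.094483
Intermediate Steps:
Q = -9/4 (Q = -9*¼ = -9/4 ≈ -2.2500)
E(D) = -45/4 (E(D) = (-7 - 2) - 9/4 = -9 - 9/4 = -45/4)
j = 385/578 (j = (-28 + 413)/(345 + 233) = 385/578 ≈ 0.66609)
1/(j + E(9)) = 1/(385/578 - 45/4) = 1/(-12235/1156) = -1156/12235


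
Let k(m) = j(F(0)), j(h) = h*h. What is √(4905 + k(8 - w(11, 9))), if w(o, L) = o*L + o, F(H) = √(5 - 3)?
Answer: √4907 ≈ 70.050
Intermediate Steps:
F(H) = √2
w(o, L) = o + L*o (w(o, L) = L*o + o = o + L*o)
j(h) = h²
k(m) = 2 (k(m) = (√2)² = 2)
√(4905 + k(8 - w(11, 9))) = √(4905 + 2) = √4907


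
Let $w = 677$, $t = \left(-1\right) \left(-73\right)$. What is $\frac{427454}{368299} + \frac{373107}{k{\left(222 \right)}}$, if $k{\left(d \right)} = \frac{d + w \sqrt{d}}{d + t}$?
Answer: $- \frac{40341586153357}{168720349993} + \frac{24838354835 \sqrt{222}}{33899918} \approx 10678.0$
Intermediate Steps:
$t = 73$
$k{\left(d \right)} = \frac{d + 677 \sqrt{d}}{73 + d}$ ($k{\left(d \right)} = \frac{d + 677 \sqrt{d}}{d + 73} = \frac{d + 677 \sqrt{d}}{73 + d}$)
$\frac{427454}{368299} + \frac{373107}{k{\left(222 \right)}} = \frac{427454}{368299} + \frac{373107}{\frac{1}{73 + 222} \left(222 + 677 \sqrt{222}\right)} = 427454 \cdot \frac{1}{368299} + \frac{373107}{\frac{1}{295} \left(222 + 677 \sqrt{222}\right)} = \frac{427454}{368299} + \frac{373107}{\frac{1}{295} \left(222 + 677 \sqrt{222}\right)} = \frac{427454}{368299} + \frac{373107}{\frac{222}{295} + \frac{677 \sqrt{222}}{295}}$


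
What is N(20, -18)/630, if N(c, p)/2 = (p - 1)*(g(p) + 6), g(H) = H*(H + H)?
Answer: -4142/105 ≈ -39.448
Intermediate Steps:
g(H) = 2*H² (g(H) = H*(2*H) = 2*H²)
N(c, p) = 2*(-1 + p)*(6 + 2*p²) (N(c, p) = 2*((p - 1)*(2*p² + 6)) = 2*((-1 + p)*(6 + 2*p²)) = 2*(-1 + p)*(6 + 2*p²))
N(20, -18)/630 = (-12 - 4*(-18)² + 4*(-18)³ + 12*(-18))/630 = (-12 - 4*324 + 4*(-5832) - 216)*(1/630) = (-12 - 1296 - 23328 - 216)*(1/630) = -24852*1/630 = -4142/105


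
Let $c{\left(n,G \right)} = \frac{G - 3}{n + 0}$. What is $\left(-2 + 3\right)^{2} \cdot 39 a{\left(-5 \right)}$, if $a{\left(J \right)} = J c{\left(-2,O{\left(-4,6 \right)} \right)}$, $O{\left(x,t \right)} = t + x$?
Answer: $- \frac{195}{2} \approx -97.5$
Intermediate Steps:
$c{\left(n,G \right)} = \frac{-3 + G}{n}$
$a{\left(J \right)} = \frac{J}{2}$ ($a{\left(J \right)} = J \frac{-3 + \left(6 - 4\right)}{-2} = J \left(- \frac{-3 + 2}{2}\right) = J \left(\left(- \frac{1}{2}\right) \left(-1\right)\right) = J \frac{1}{2} = \frac{J}{2}$)
$\left(-2 + 3\right)^{2} \cdot 39 a{\left(-5 \right)} = \left(-2 + 3\right)^{2} \cdot 39 \cdot \frac{1}{2} \left(-5\right) = 1^{2} \cdot 39 \left(- \frac{5}{2}\right) = 1 \cdot 39 \left(- \frac{5}{2}\right) = 39 \left(- \frac{5}{2}\right) = - \frac{195}{2}$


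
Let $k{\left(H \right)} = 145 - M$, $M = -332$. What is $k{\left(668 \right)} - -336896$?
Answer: $337373$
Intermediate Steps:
$k{\left(H \right)} = 477$ ($k{\left(H \right)} = 145 - -332 = 145 + 332 = 477$)
$k{\left(668 \right)} - -336896 = 477 - -336896 = 477 + 336896 = 337373$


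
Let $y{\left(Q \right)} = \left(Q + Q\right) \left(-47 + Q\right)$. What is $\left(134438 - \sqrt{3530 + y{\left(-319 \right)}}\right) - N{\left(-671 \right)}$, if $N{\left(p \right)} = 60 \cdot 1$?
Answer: $134378 - \sqrt{237038} \approx 1.3389 \cdot 10^{5}$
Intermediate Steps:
$N{\left(p \right)} = 60$
$y{\left(Q \right)} = 2 Q \left(-47 + Q\right)$
$\left(134438 - \sqrt{3530 + y{\left(-319 \right)}}\right) - N{\left(-671 \right)} = \left(134438 - \sqrt{3530 + 2 \left(-319\right) \left(-47 - 319\right)}\right) - 60 = \left(134438 - \sqrt{3530 + 2 \left(-319\right) \left(-366\right)}\right) - 60 = \left(134438 - \sqrt{3530 + 233508}\right) - 60 = \left(134438 - \sqrt{237038}\right) - 60 = 134378 - \sqrt{237038}$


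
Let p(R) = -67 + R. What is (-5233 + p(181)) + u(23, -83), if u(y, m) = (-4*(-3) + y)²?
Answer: -3894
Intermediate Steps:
u(y, m) = (12 + y)²
(-5233 + p(181)) + u(23, -83) = (-5233 + (-67 + 181)) + (12 + 23)² = (-5233 + 114) + 35² = -5119 + 1225 = -3894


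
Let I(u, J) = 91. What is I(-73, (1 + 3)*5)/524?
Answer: 91/524 ≈ 0.17366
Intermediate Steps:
I(-73, (1 + 3)*5)/524 = 91/524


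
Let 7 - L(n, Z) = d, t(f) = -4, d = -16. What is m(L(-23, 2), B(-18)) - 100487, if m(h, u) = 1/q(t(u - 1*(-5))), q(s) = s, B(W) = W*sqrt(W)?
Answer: -401949/4 ≈ -1.0049e+5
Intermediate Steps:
B(W) = W**(3/2)
L(n, Z) = 23 (L(n, Z) = 7 - 1*(-16) = 7 + 16 = 23)
m(h, u) = -1/4 (m(h, u) = 1/(-4) = -1/4)
m(L(-23, 2), B(-18)) - 100487 = -1/4 - 100487 = -401949/4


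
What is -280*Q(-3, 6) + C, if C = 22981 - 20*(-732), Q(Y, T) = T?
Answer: 35941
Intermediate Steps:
C = 37621 (C = 22981 + 14640 = 37621)
-280*Q(-3, 6) + C = -280*6 + 37621 = -1680 + 37621 = 35941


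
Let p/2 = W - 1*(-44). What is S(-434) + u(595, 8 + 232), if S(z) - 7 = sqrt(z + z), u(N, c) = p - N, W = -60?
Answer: -620 + 2*I*sqrt(217) ≈ -620.0 + 29.462*I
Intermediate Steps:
p = -32 (p = 2*(-60 - 1*(-44)) = 2*(-60 + 44) = 2*(-16) = -32)
u(N, c) = -32 - N
S(z) = 7 + sqrt(2)*sqrt(z) (S(z) = 7 + sqrt(z + z) = 7 + sqrt(2*z) = 7 + sqrt(2)*sqrt(z))
S(-434) + u(595, 8 + 232) = (7 + sqrt(2)*sqrt(-434)) + (-32 - 1*595) = (7 + sqrt(2)*(I*sqrt(434))) + (-32 - 595) = (7 + 2*I*sqrt(217)) - 627 = -620 + 2*I*sqrt(217)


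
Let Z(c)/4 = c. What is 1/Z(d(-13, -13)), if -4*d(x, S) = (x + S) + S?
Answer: 1/39 ≈ 0.025641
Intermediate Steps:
d(x, S) = -S/2 - x/4 (d(x, S) = -((x + S) + S)/4 = -((S + x) + S)/4 = -(x + 2*S)/4 = -S/2 - x/4)
Z(c) = 4*c
1/Z(d(-13, -13)) = 1/(4*(-½*(-13) - ¼*(-13))) = 1/(4*(13/2 + 13/4)) = 1/(4*(39/4)) = 1/39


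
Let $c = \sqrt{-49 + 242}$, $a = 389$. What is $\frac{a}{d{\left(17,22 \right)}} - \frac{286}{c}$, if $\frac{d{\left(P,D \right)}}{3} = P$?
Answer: $\frac{389}{51} - \frac{286 \sqrt{193}}{193} \approx -12.959$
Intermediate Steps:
$d{\left(P,D \right)} = 3 P$
$c = \sqrt{193} \approx 13.892$
$\frac{a}{d{\left(17,22 \right)}} - \frac{286}{c} = \frac{389}{3 \cdot 17} - \frac{286}{\sqrt{193}} = \frac{389}{51} - 286 \frac{\sqrt{193}}{193} = 389 \cdot \frac{1}{51} - \frac{286 \sqrt{193}}{193} = \frac{389}{51} - \frac{286 \sqrt{193}}{193}$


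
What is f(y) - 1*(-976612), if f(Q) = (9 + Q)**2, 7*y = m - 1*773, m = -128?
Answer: 48556232/49 ≈ 9.9094e+5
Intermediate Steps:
y = -901/7 (y = (-128 - 1*773)/7 = (-128 - 773)/7 = (1/7)*(-901) = -901/7 ≈ -128.71)
f(y) - 1*(-976612) = (9 - 901/7)**2 - 1*(-976612) = (-838/7)**2 + 976612 = 702244/49 + 976612 = 48556232/49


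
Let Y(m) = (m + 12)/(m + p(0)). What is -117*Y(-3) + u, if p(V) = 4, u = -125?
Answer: -1178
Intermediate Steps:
Y(m) = (12 + m)/(4 + m) (Y(m) = (m + 12)/(m + 4) = (12 + m)/(4 + m))
-117*Y(-3) + u = -117*(12 - 3)/(4 - 3) - 125 = -117*9/1 - 125 = -117*9 - 125 = -1053 - 125 = -1178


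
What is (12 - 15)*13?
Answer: -39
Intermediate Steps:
(12 - 15)*13 = -3*13 = -39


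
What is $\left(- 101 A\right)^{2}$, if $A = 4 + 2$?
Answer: $367236$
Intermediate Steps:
$A = 6$
$\left(- 101 A\right)^{2} = \left(\left(-101\right) 6\right)^{2} = \left(-606\right)^{2} = 367236$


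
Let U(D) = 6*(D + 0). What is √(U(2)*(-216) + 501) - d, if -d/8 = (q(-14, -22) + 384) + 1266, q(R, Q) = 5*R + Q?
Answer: 12464 + I*√2091 ≈ 12464.0 + 45.727*I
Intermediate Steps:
q(R, Q) = Q + 5*R
U(D) = 6*D
d = -12464 (d = -8*(((-22 + 5*(-14)) + 384) + 1266) = -8*(((-22 - 70) + 384) + 1266) = -8*((-92 + 384) + 1266) = -8*(292 + 1266) = -8*1558 = -12464)
√(U(2)*(-216) + 501) - d = √((6*2)*(-216) + 501) - 1*(-12464) = √(12*(-216) + 501) + 12464 = √(-2592 + 501) + 12464 = √(-2091) + 12464 = I*√2091 + 12464 = 12464 + I*√2091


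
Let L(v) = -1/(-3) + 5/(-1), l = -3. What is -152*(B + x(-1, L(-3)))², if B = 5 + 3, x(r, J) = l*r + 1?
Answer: -21888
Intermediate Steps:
L(v) = -14/3 (L(v) = -1*(-⅓) + 5*(-1) = ⅓ - 5 = -14/3)
x(r, J) = 1 - 3*r (x(r, J) = -3*r + 1 = 1 - 3*r)
B = 8
-152*(B + x(-1, L(-3)))² = -152*(8 + (1 - 3*(-1)))² = -152*(8 + (1 + 3))² = -152*(8 + 4)² = -152*12² = -152*144 = -21888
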